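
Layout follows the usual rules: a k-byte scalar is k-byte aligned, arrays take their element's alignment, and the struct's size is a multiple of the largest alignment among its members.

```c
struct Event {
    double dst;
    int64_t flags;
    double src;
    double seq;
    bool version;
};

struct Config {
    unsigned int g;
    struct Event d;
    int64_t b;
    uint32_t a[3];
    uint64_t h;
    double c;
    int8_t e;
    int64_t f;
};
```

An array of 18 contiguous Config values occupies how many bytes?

1872

Event: @0: dst [8B, align 8] → 8; @8: flags [8B, align 8] → 16; @16: src [8B, align 8] → 24; @24: seq [8B, align 8] → 32; @32: version [1B, align 1] → 33; +7 tail pad (align 8); size 40, align 8
@0: g [4B, align 4] → 4
+4 pad (align 8)
@8: d [40B, align 8] → 48
@48: b [8B, align 8] → 56
@56: a [12B, align 4] → 68
+4 pad (align 8)
@72: h [8B, align 8] → 80
@80: c [8B, align 8] → 88
@88: e [1B, align 1] → 89
+7 pad (align 8)
@96: f [8B, align 8] → 104
size 104, align 8
array of 18: 18 × 104 = 1872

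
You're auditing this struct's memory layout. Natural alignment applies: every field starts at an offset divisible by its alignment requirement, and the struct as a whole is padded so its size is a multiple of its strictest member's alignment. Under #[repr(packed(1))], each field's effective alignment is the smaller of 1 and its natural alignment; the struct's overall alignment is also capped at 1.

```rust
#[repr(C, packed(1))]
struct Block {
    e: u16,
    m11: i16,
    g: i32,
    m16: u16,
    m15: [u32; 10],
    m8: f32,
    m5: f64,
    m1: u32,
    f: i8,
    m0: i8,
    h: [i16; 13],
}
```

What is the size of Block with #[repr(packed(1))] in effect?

94

e at 0 (size 2, align 1) → ends 2
m11 at 2 (size 2, align 1) → ends 4
g at 4 (size 4, align 1) → ends 8
m16 at 8 (size 2, align 1) → ends 10
m15 at 10 (size 40, align 1) → ends 50
m8 at 50 (size 4, align 1) → ends 54
m5 at 54 (size 8, align 1) → ends 62
m1 at 62 (size 4, align 1) → ends 66
f at 66 (size 1, align 1) → ends 67
m0 at 67 (size 1, align 1) → ends 68
h at 68 (size 26, align 1) → ends 94
total 94 bytes, alignment 1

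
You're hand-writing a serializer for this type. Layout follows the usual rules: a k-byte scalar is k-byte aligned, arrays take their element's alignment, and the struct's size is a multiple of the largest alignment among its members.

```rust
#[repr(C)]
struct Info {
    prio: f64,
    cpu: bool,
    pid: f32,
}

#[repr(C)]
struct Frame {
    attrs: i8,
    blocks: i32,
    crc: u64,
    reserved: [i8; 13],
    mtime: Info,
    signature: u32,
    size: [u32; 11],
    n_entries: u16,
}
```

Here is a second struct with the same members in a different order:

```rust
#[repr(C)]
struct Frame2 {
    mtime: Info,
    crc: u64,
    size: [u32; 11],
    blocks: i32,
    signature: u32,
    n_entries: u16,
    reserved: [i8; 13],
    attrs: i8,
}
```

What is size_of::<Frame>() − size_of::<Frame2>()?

Info: @0: prio [8B, align 8] → 8; @8: cpu [1B, align 1] → 9; +3 pad (align 4); @12: pid [4B, align 4] → 16; size 16, align 8
@0: attrs [1B, align 1] → 1
+3 pad (align 4)
@4: blocks [4B, align 4] → 8
@8: crc [8B, align 8] → 16
@16: reserved [13B, align 1] → 29
+3 pad (align 8)
@32: mtime [16B, align 8] → 48
@48: signature [4B, align 4] → 52
@52: size [44B, align 4] → 96
@96: n_entries [2B, align 2] → 98
+6 tail pad (align 8)
size 104, align 8
— Frame2 —
@0: mtime [16B, align 8] → 16
@16: crc [8B, align 8] → 24
@24: size [44B, align 4] → 68
@68: blocks [4B, align 4] → 72
@72: signature [4B, align 4] → 76
@76: n_entries [2B, align 2] → 78
@78: reserved [13B, align 1] → 91
@91: attrs [1B, align 1] → 92
+4 tail pad (align 8)
size 96, align 8
104 − 96 = 8

8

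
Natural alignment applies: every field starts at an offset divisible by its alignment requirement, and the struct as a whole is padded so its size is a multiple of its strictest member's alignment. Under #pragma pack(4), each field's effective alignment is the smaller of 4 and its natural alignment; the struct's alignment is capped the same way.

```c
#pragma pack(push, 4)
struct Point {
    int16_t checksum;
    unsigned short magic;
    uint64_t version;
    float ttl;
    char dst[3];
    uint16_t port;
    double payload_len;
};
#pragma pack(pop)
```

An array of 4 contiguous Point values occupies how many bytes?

128

@0: checksum [2B, align 2] → 2
@2: magic [2B, align 2] → 4
@4: version [8B, align 4] → 12
@12: ttl [4B, align 4] → 16
@16: dst [3B, align 1] → 19
+1 pad (align 2)
@20: port [2B, align 2] → 22
+2 pad (align 4)
@24: payload_len [8B, align 4] → 32
size 32, align 4
array of 4: 4 × 32 = 128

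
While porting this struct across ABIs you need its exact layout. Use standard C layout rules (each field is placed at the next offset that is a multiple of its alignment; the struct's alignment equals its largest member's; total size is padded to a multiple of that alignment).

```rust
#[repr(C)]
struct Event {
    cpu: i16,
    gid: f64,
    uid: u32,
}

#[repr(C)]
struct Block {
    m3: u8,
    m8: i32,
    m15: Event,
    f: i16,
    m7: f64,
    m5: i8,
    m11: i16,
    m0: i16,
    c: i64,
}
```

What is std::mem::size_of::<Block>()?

Event: 0..2  cpu  (2B, 2-aligned); 2..8  -- padding (6B); 8..16  gid  (8B, 8-aligned); 16..20  uid  (4B, 4-aligned); 20..24  -- tail padding (4B); sizeof = 24, alignof = 8
0..1  m3  (1B, 1-aligned)
1..4  -- padding (3B)
4..8  m8  (4B, 4-aligned)
8..32  m15  (24B, 8-aligned)
32..34  f  (2B, 2-aligned)
34..40  -- padding (6B)
40..48  m7  (8B, 8-aligned)
48..49  m5  (1B, 1-aligned)
49..50  -- padding (1B)
50..52  m11  (2B, 2-aligned)
52..54  m0  (2B, 2-aligned)
54..56  -- padding (2B)
56..64  c  (8B, 8-aligned)
sizeof = 64, alignof = 8

64 bytes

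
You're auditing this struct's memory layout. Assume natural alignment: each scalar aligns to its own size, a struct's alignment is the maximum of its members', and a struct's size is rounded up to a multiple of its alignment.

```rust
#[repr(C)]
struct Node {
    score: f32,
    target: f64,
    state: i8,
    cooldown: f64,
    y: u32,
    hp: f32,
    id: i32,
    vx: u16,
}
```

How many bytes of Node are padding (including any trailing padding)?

0..4  score  (4B, 4-aligned)
4..8  -- padding (4B)
8..16  target  (8B, 8-aligned)
16..17  state  (1B, 1-aligned)
17..24  -- padding (7B)
24..32  cooldown  (8B, 8-aligned)
32..36  y  (4B, 4-aligned)
36..40  hp  (4B, 4-aligned)
40..44  id  (4B, 4-aligned)
44..46  vx  (2B, 2-aligned)
46..48  -- tail padding (2B)
sizeof = 48, alignof = 8
data bytes 35, size 48 → padding 13

13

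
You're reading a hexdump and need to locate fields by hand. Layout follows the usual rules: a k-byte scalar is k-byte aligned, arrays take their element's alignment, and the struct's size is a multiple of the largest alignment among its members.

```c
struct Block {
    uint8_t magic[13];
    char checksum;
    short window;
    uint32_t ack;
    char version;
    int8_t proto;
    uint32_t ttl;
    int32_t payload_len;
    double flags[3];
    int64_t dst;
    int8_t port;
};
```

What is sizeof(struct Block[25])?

1800

@0: magic [13B, align 1] → 13
@13: checksum [1B, align 1] → 14
@14: window [2B, align 2] → 16
@16: ack [4B, align 4] → 20
@20: version [1B, align 1] → 21
@21: proto [1B, align 1] → 22
+2 pad (align 4)
@24: ttl [4B, align 4] → 28
@28: payload_len [4B, align 4] → 32
@32: flags [24B, align 8] → 56
@56: dst [8B, align 8] → 64
@64: port [1B, align 1] → 65
+7 tail pad (align 8)
size 72, align 8
array of 25: 25 × 72 = 1800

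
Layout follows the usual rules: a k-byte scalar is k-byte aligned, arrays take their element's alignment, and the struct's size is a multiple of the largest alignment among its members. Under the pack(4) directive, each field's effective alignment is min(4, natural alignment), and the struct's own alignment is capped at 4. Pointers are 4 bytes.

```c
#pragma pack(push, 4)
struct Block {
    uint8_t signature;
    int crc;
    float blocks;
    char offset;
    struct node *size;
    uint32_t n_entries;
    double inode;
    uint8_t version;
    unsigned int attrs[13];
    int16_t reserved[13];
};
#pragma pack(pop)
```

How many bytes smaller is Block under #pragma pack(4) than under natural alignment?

natural layout:
  0..1  signature  (1B, 1-aligned)
  1..4  -- padding (3B)
  4..8  crc  (4B, 4-aligned)
  8..12  blocks  (4B, 4-aligned)
  12..13  offset  (1B, 1-aligned)
  13..16  -- padding (3B)
  16..20  size  (4B, 4-aligned)
  20..24  n_entries  (4B, 4-aligned)
  24..32  inode  (8B, 8-aligned)
  32..33  version  (1B, 1-aligned)
  33..36  -- padding (3B)
  36..88  attrs  (52B, 4-aligned)
  88..114  reserved  (26B, 2-aligned)
  114..120  -- tail padding (6B)
  sizeof = 120, alignof = 8
packed(4) layout:
  0..1  signature  (1B, 1-aligned)
  1..4  -- padding (3B)
  4..8  crc  (4B, 4-aligned)
  8..12  blocks  (4B, 4-aligned)
  12..13  offset  (1B, 1-aligned)
  13..16  -- padding (3B)
  16..20  size  (4B, 4-aligned)
  20..24  n_entries  (4B, 4-aligned)
  24..32  inode  (8B, 4-aligned)
  32..33  version  (1B, 1-aligned)
  33..36  -- padding (3B)
  36..88  attrs  (52B, 4-aligned)
  88..114  reserved  (26B, 2-aligned)
  114..116  -- tail padding (2B)
  sizeof = 116, alignof = 4
120 − 116 = 4

4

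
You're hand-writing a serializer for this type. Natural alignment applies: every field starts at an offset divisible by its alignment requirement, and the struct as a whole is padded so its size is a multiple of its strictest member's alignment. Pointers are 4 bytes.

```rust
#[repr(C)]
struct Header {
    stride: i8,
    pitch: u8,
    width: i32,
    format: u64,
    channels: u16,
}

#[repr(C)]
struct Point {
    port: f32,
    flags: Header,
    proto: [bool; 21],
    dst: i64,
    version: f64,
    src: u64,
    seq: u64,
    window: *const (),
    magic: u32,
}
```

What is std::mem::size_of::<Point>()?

96 bytes

Header: 0..1  stride  (1B, 1-aligned); 1..2  pitch  (1B, 1-aligned); 2..4  -- padding (2B); 4..8  width  (4B, 4-aligned); 8..16  format  (8B, 8-aligned); 16..18  channels  (2B, 2-aligned); 18..24  -- tail padding (6B); sizeof = 24, alignof = 8
0..4  port  (4B, 4-aligned)
4..8  -- padding (4B)
8..32  flags  (24B, 8-aligned)
32..53  proto  (21B, 1-aligned)
53..56  -- padding (3B)
56..64  dst  (8B, 8-aligned)
64..72  version  (8B, 8-aligned)
72..80  src  (8B, 8-aligned)
80..88  seq  (8B, 8-aligned)
88..92  window  (4B, 4-aligned)
92..96  magic  (4B, 4-aligned)
sizeof = 96, alignof = 8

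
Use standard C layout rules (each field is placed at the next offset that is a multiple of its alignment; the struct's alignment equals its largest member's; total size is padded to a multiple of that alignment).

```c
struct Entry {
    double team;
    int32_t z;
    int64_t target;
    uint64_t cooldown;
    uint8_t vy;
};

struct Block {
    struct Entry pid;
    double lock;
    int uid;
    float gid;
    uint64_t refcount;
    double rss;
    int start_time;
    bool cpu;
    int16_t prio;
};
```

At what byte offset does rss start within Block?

Entry: team at 0 (size 8, align 8) → ends 8; z at 8 (size 4, align 4) → ends 12; pad 4 to align 8 for target; target at 16 (size 8, align 8) → ends 24; cooldown at 24 (size 8, align 8) → ends 32; vy at 32 (size 1, align 1) → ends 33; tail pad 7 to reach multiple of 8; total 40 bytes, alignment 8
pid at 0 (size 40, align 8) → ends 40
lock at 40 (size 8, align 8) → ends 48
uid at 48 (size 4, align 4) → ends 52
gid at 52 (size 4, align 4) → ends 56
refcount at 56 (size 8, align 8) → ends 64
rss at 64 (size 8, align 8) → ends 72

64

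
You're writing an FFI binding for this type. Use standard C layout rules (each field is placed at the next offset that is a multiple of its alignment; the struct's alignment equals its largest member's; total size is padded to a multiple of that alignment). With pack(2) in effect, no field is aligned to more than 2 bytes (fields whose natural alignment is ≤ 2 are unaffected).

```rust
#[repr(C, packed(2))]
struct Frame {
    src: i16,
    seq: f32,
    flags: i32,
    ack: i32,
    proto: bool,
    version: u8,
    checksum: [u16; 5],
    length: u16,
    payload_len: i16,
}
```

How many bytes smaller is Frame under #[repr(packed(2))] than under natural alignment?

2

natural layout:
  0..2  src  (2B, 2-aligned)
  2..4  -- padding (2B)
  4..8  seq  (4B, 4-aligned)
  8..12  flags  (4B, 4-aligned)
  12..16  ack  (4B, 4-aligned)
  16..17  proto  (1B, 1-aligned)
  17..18  version  (1B, 1-aligned)
  18..28  checksum  (10B, 2-aligned)
  28..30  length  (2B, 2-aligned)
  30..32  payload_len  (2B, 2-aligned)
  sizeof = 32, alignof = 4
packed(2) layout:
  0..2  src  (2B, 2-aligned)
  2..6  seq  (4B, 2-aligned)
  6..10  flags  (4B, 2-aligned)
  10..14  ack  (4B, 2-aligned)
  14..15  proto  (1B, 1-aligned)
  15..16  version  (1B, 1-aligned)
  16..26  checksum  (10B, 2-aligned)
  26..28  length  (2B, 2-aligned)
  28..30  payload_len  (2B, 2-aligned)
  sizeof = 30, alignof = 2
32 − 30 = 2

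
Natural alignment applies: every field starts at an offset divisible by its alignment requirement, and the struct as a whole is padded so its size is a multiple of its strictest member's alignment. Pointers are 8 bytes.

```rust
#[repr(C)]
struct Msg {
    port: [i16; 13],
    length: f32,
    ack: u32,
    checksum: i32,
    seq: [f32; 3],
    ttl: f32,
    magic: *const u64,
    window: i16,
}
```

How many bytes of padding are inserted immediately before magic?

0..26  port  (26B, 2-aligned)
26..28  -- padding (2B)
28..32  length  (4B, 4-aligned)
32..36  ack  (4B, 4-aligned)
36..40  checksum  (4B, 4-aligned)
40..52  seq  (12B, 4-aligned)
52..56  ttl  (4B, 4-aligned)
56..64  magic  (8B, 8-aligned)

0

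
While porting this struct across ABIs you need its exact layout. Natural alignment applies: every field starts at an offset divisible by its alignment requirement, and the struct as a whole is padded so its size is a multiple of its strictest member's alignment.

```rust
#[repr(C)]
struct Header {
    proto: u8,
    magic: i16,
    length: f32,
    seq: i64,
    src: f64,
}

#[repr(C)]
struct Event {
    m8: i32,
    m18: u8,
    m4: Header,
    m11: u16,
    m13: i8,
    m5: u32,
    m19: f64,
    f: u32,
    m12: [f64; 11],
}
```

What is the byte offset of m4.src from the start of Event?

Header: @0: proto [1B, align 1] → 1; +1 pad (align 2); @2: magic [2B, align 2] → 4; @4: length [4B, align 4] → 8; @8: seq [8B, align 8] → 16; @16: src [8B, align 8] → 24; size 24, align 8
@0: m8 [4B, align 4] → 4
@4: m18 [1B, align 1] → 5
+3 pad (align 8)
@8: m4 [24B, align 8] → 32
within Header: src at 16
8 + 16 = 24

24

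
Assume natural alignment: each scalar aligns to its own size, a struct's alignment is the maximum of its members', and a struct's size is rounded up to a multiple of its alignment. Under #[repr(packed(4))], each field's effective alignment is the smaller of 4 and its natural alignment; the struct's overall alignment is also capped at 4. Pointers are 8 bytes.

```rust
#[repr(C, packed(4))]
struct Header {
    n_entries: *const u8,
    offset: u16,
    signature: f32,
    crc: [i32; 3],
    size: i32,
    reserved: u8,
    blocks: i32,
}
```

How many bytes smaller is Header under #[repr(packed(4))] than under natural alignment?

0

natural layout:
  0..8  n_entries  (8B, 8-aligned)
  8..10  offset  (2B, 2-aligned)
  10..12  -- padding (2B)
  12..16  signature  (4B, 4-aligned)
  16..28  crc  (12B, 4-aligned)
  28..32  size  (4B, 4-aligned)
  32..33  reserved  (1B, 1-aligned)
  33..36  -- padding (3B)
  36..40  blocks  (4B, 4-aligned)
  sizeof = 40, alignof = 8
packed(4) layout:
  0..8  n_entries  (8B, 4-aligned)
  8..10  offset  (2B, 2-aligned)
  10..12  -- padding (2B)
  12..16  signature  (4B, 4-aligned)
  16..28  crc  (12B, 4-aligned)
  28..32  size  (4B, 4-aligned)
  32..33  reserved  (1B, 1-aligned)
  33..36  -- padding (3B)
  36..40  blocks  (4B, 4-aligned)
  sizeof = 40, alignof = 4
40 − 40 = 0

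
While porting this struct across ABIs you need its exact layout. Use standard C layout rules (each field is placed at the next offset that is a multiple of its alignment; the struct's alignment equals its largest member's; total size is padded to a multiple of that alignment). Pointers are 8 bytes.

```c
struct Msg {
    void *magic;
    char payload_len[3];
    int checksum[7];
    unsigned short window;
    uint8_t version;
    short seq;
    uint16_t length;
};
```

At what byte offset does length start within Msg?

magic at 0 (size 8, align 8) → ends 8
payload_len at 8 (size 3, align 1) → ends 11
pad 1 to align 4 for checksum
checksum at 12 (size 28, align 4) → ends 40
window at 40 (size 2, align 2) → ends 42
version at 42 (size 1, align 1) → ends 43
pad 1 to align 2 for seq
seq at 44 (size 2, align 2) → ends 46
length at 46 (size 2, align 2) → ends 48

46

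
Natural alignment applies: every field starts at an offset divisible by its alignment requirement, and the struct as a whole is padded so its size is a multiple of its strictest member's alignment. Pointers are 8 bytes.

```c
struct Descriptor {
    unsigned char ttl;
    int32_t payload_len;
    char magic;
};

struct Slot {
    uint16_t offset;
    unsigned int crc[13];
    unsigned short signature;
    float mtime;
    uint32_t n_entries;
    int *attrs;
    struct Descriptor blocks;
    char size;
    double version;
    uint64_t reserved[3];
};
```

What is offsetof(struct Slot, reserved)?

104

Descriptor: 0..1  ttl  (1B, 1-aligned); 1..4  -- padding (3B); 4..8  payload_len  (4B, 4-aligned); 8..9  magic  (1B, 1-aligned); 9..12  -- tail padding (3B); sizeof = 12, alignof = 4
0..2  offset  (2B, 2-aligned)
2..4  -- padding (2B)
4..56  crc  (52B, 4-aligned)
56..58  signature  (2B, 2-aligned)
58..60  -- padding (2B)
60..64  mtime  (4B, 4-aligned)
64..68  n_entries  (4B, 4-aligned)
68..72  -- padding (4B)
72..80  attrs  (8B, 8-aligned)
80..92  blocks  (12B, 4-aligned)
92..93  size  (1B, 1-aligned)
93..96  -- padding (3B)
96..104  version  (8B, 8-aligned)
104..128  reserved  (24B, 8-aligned)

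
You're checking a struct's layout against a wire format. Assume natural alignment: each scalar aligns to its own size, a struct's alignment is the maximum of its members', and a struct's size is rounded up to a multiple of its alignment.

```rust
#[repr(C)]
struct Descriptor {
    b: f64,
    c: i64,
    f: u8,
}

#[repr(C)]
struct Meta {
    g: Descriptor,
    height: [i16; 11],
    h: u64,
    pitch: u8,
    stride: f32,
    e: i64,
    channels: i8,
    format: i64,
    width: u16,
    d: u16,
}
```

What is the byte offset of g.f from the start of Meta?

Descriptor: 0..8  b  (8B, 8-aligned); 8..16  c  (8B, 8-aligned); 16..17  f  (1B, 1-aligned); 17..24  -- tail padding (7B); sizeof = 24, alignof = 8
0..24  g  (24B, 8-aligned)
within Descriptor: f at 16
0 + 16 = 16

16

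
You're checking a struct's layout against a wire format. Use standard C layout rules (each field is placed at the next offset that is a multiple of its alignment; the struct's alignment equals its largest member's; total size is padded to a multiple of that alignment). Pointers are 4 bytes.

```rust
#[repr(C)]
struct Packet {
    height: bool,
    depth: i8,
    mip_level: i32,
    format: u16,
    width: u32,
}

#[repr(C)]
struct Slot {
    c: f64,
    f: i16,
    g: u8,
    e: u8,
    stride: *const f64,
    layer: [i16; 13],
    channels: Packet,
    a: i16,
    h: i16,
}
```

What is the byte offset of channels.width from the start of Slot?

Packet: height at 0 (size 1, align 1) → ends 1; depth at 1 (size 1, align 1) → ends 2; pad 2 to align 4 for mip_level; mip_level at 4 (size 4, align 4) → ends 8; format at 8 (size 2, align 2) → ends 10; pad 2 to align 4 for width; width at 12 (size 4, align 4) → ends 16; total 16 bytes, alignment 4
c at 0 (size 8, align 8) → ends 8
f at 8 (size 2, align 2) → ends 10
g at 10 (size 1, align 1) → ends 11
e at 11 (size 1, align 1) → ends 12
stride at 12 (size 4, align 4) → ends 16
layer at 16 (size 26, align 2) → ends 42
pad 2 to align 4 for channels
channels at 44 (size 16, align 4) → ends 60
within Packet: width at 12
44 + 12 = 56

56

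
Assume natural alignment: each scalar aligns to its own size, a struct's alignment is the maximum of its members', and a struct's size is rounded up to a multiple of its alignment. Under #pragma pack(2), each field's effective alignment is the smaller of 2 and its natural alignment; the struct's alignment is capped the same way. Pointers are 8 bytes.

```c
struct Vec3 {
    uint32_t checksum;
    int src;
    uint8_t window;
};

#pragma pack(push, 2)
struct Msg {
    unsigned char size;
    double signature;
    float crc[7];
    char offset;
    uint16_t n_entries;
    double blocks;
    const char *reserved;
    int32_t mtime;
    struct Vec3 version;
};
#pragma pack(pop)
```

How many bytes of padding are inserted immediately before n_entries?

Vec3: checksum at 0 (size 4, align 4) → ends 4; src at 4 (size 4, align 4) → ends 8; window at 8 (size 1, align 1) → ends 9; tail pad 3 to reach multiple of 4; total 12 bytes, alignment 4
size at 0 (size 1, align 1) → ends 1
pad 1 to align 2 for signature
signature at 2 (size 8, align 2) → ends 10
crc at 10 (size 28, align 2) → ends 38
offset at 38 (size 1, align 1) → ends 39
pad 1 to align 2 for n_entries
n_entries at 40 (size 2, align 2) → ends 42

1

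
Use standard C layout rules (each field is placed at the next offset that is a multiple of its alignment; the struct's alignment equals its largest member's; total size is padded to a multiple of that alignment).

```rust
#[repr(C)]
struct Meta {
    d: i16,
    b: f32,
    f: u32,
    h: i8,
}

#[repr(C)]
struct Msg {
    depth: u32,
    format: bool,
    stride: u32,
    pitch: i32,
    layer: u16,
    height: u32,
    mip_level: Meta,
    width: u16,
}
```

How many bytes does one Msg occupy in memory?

Meta: @0: d [2B, align 2] → 2; +2 pad (align 4); @4: b [4B, align 4] → 8; @8: f [4B, align 4] → 12; @12: h [1B, align 1] → 13; +3 tail pad (align 4); size 16, align 4
@0: depth [4B, align 4] → 4
@4: format [1B, align 1] → 5
+3 pad (align 4)
@8: stride [4B, align 4] → 12
@12: pitch [4B, align 4] → 16
@16: layer [2B, align 2] → 18
+2 pad (align 4)
@20: height [4B, align 4] → 24
@24: mip_level [16B, align 4] → 40
@40: width [2B, align 2] → 42
+2 tail pad (align 4)
size 44, align 4

44 bytes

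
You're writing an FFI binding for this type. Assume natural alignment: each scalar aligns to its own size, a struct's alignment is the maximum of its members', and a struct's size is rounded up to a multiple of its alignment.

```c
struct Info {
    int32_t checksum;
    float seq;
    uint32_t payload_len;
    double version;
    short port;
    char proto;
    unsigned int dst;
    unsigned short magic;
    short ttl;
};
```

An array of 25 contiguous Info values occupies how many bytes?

@0: checksum [4B, align 4] → 4
@4: seq [4B, align 4] → 8
@8: payload_len [4B, align 4] → 12
+4 pad (align 8)
@16: version [8B, align 8] → 24
@24: port [2B, align 2] → 26
@26: proto [1B, align 1] → 27
+1 pad (align 4)
@28: dst [4B, align 4] → 32
@32: magic [2B, align 2] → 34
@34: ttl [2B, align 2] → 36
+4 tail pad (align 8)
size 40, align 8
array of 25: 25 × 40 = 1000

1000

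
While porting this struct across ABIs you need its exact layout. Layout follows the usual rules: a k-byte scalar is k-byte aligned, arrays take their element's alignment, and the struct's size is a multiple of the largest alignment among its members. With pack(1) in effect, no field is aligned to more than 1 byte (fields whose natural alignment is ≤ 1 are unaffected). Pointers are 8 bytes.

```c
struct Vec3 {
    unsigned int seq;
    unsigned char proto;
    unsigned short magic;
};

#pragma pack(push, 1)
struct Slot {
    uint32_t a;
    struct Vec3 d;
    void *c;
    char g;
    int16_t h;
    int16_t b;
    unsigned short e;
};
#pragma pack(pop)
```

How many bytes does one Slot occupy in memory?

27 bytes

Vec3: 0..4  seq  (4B, 4-aligned); 4..5  proto  (1B, 1-aligned); 5..6  -- padding (1B); 6..8  magic  (2B, 2-aligned); sizeof = 8, alignof = 4
0..4  a  (4B, 1-aligned)
4..12  d  (8B, 1-aligned)
12..20  c  (8B, 1-aligned)
20..21  g  (1B, 1-aligned)
21..23  h  (2B, 1-aligned)
23..25  b  (2B, 1-aligned)
25..27  e  (2B, 1-aligned)
sizeof = 27, alignof = 1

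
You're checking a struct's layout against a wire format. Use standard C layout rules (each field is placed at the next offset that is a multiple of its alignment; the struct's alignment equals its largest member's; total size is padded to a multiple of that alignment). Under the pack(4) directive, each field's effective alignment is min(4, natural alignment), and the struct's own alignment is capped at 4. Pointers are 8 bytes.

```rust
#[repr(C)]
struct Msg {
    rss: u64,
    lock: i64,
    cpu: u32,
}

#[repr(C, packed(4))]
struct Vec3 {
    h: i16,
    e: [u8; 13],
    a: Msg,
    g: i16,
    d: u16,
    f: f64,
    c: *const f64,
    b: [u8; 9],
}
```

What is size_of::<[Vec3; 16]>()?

Msg: 0..8  rss  (8B, 8-aligned); 8..16  lock  (8B, 8-aligned); 16..20  cpu  (4B, 4-aligned); 20..24  -- tail padding (4B); sizeof = 24, alignof = 8
0..2  h  (2B, 2-aligned)
2..15  e  (13B, 1-aligned)
15..16  -- padding (1B)
16..40  a  (24B, 4-aligned)
40..42  g  (2B, 2-aligned)
42..44  d  (2B, 2-aligned)
44..52  f  (8B, 4-aligned)
52..60  c  (8B, 4-aligned)
60..69  b  (9B, 1-aligned)
69..72  -- tail padding (3B)
sizeof = 72, alignof = 4
array of 16: 16 × 72 = 1152

1152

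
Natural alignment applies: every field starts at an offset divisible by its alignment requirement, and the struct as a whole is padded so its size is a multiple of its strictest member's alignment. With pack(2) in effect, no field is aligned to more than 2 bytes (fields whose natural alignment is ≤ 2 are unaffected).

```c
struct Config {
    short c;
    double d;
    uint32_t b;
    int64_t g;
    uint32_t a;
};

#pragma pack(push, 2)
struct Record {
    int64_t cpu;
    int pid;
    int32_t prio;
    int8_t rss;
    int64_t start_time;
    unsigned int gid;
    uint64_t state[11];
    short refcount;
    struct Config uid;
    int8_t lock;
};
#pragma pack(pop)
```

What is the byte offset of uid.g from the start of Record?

Config: c at 0 (size 2, align 2) → ends 2; pad 6 to align 8 for d; d at 8 (size 8, align 8) → ends 16; b at 16 (size 4, align 4) → ends 20; pad 4 to align 8 for g; g at 24 (size 8, align 8) → ends 32; a at 32 (size 4, align 4) → ends 36; tail pad 4 to reach multiple of 8; total 40 bytes, alignment 8
cpu at 0 (size 8, align 2) → ends 8
pid at 8 (size 4, align 2) → ends 12
prio at 12 (size 4, align 2) → ends 16
rss at 16 (size 1, align 1) → ends 17
pad 1 to align 2 for start_time
start_time at 18 (size 8, align 2) → ends 26
gid at 26 (size 4, align 2) → ends 30
state at 30 (size 88, align 2) → ends 118
refcount at 118 (size 2, align 2) → ends 120
uid at 120 (size 40, align 2) → ends 160
within Config: g at 24
120 + 24 = 144

144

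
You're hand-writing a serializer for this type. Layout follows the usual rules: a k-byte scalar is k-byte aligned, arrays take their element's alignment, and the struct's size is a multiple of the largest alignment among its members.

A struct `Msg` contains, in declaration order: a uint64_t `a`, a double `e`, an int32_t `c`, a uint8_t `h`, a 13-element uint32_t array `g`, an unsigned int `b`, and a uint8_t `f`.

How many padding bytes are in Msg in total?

10

0..8  a  (8B, 8-aligned)
8..16  e  (8B, 8-aligned)
16..20  c  (4B, 4-aligned)
20..21  h  (1B, 1-aligned)
21..24  -- padding (3B)
24..76  g  (52B, 4-aligned)
76..80  b  (4B, 4-aligned)
80..81  f  (1B, 1-aligned)
81..88  -- tail padding (7B)
sizeof = 88, alignof = 8
data bytes 78, size 88 → padding 10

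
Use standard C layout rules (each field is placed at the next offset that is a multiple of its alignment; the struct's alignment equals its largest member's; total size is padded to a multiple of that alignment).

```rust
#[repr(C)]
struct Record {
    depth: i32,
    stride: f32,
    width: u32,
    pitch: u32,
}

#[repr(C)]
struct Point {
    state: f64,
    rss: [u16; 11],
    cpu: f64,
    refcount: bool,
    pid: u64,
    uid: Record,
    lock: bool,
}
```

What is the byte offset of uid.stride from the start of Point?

Record: 0..4  depth  (4B, 4-aligned); 4..8  stride  (4B, 4-aligned); 8..12  width  (4B, 4-aligned); 12..16  pitch  (4B, 4-aligned); sizeof = 16, alignof = 4
0..8  state  (8B, 8-aligned)
8..30  rss  (22B, 2-aligned)
30..32  -- padding (2B)
32..40  cpu  (8B, 8-aligned)
40..41  refcount  (1B, 1-aligned)
41..48  -- padding (7B)
48..56  pid  (8B, 8-aligned)
56..72  uid  (16B, 4-aligned)
within Record: stride at 4
56 + 4 = 60

60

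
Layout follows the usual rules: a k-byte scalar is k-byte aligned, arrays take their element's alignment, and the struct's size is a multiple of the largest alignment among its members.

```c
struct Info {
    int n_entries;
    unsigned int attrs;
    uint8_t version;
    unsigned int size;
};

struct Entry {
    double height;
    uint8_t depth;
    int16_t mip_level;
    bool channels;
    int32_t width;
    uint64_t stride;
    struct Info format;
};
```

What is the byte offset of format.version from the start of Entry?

Info: @0: n_entries [4B, align 4] → 4; @4: attrs [4B, align 4] → 8; @8: version [1B, align 1] → 9; +3 pad (align 4); @12: size [4B, align 4] → 16; size 16, align 4
@0: height [8B, align 8] → 8
@8: depth [1B, align 1] → 9
+1 pad (align 2)
@10: mip_level [2B, align 2] → 12
@12: channels [1B, align 1] → 13
+3 pad (align 4)
@16: width [4B, align 4] → 20
+4 pad (align 8)
@24: stride [8B, align 8] → 32
@32: format [16B, align 4] → 48
within Info: version at 8
32 + 8 = 40

40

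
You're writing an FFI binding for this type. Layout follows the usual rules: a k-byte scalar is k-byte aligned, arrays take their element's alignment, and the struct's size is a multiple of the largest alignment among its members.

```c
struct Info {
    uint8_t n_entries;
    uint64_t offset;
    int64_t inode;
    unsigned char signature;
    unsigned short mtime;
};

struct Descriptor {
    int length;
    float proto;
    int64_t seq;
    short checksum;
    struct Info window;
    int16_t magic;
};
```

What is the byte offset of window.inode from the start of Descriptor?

Info: @0: n_entries [1B, align 1] → 1; +7 pad (align 8); @8: offset [8B, align 8] → 16; @16: inode [8B, align 8] → 24; @24: signature [1B, align 1] → 25; +1 pad (align 2); @26: mtime [2B, align 2] → 28; +4 tail pad (align 8); size 32, align 8
@0: length [4B, align 4] → 4
@4: proto [4B, align 4] → 8
@8: seq [8B, align 8] → 16
@16: checksum [2B, align 2] → 18
+6 pad (align 8)
@24: window [32B, align 8] → 56
within Info: inode at 16
24 + 16 = 40

40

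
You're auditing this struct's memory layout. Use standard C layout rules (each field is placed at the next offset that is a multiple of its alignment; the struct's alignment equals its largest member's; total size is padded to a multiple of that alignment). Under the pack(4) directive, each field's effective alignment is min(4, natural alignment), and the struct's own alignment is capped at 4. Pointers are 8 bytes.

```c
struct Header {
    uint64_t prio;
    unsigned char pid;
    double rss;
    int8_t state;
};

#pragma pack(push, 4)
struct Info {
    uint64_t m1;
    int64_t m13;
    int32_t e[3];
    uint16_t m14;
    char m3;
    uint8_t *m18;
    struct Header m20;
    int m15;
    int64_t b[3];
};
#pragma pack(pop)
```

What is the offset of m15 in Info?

72

Header: @0: prio [8B, align 8] → 8; @8: pid [1B, align 1] → 9; +7 pad (align 8); @16: rss [8B, align 8] → 24; @24: state [1B, align 1] → 25; +7 tail pad (align 8); size 32, align 8
@0: m1 [8B, align 4] → 8
@8: m13 [8B, align 4] → 16
@16: e [12B, align 4] → 28
@28: m14 [2B, align 2] → 30
@30: m3 [1B, align 1] → 31
+1 pad (align 4)
@32: m18 [8B, align 4] → 40
@40: m20 [32B, align 4] → 72
@72: m15 [4B, align 4] → 76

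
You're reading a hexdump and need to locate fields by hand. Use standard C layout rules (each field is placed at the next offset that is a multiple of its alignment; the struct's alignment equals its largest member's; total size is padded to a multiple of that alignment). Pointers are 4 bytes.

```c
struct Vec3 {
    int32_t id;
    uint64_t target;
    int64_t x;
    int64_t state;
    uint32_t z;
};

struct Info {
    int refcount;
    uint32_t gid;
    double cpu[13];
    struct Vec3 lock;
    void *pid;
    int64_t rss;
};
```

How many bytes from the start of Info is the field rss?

Vec3: id at 0 (size 4, align 4) → ends 4; pad 4 to align 8 for target; target at 8 (size 8, align 8) → ends 16; x at 16 (size 8, align 8) → ends 24; state at 24 (size 8, align 8) → ends 32; z at 32 (size 4, align 4) → ends 36; tail pad 4 to reach multiple of 8; total 40 bytes, alignment 8
refcount at 0 (size 4, align 4) → ends 4
gid at 4 (size 4, align 4) → ends 8
cpu at 8 (size 104, align 8) → ends 112
lock at 112 (size 40, align 8) → ends 152
pid at 152 (size 4, align 4) → ends 156
pad 4 to align 8 for rss
rss at 160 (size 8, align 8) → ends 168

160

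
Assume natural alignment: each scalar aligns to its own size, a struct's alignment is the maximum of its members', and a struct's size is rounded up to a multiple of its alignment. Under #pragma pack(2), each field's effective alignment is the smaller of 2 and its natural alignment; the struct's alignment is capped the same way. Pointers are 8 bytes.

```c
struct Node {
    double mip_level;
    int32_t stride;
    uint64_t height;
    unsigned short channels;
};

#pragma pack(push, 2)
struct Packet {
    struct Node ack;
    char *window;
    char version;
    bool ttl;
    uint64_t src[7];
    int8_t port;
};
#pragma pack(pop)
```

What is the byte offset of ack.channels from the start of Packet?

24

Node: 0..8  mip_level  (8B, 8-aligned); 8..12  stride  (4B, 4-aligned); 12..16  -- padding (4B); 16..24  height  (8B, 8-aligned); 24..26  channels  (2B, 2-aligned); 26..32  -- tail padding (6B); sizeof = 32, alignof = 8
0..32  ack  (32B, 2-aligned)
within Node: channels at 24
0 + 24 = 24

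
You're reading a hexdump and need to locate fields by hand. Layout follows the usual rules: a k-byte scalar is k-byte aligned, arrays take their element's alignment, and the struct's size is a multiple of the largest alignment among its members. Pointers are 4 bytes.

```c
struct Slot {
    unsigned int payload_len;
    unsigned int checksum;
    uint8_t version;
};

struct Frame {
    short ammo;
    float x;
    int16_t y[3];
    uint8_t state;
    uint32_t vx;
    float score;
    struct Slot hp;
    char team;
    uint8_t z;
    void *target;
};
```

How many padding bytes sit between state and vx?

Slot: 0..4  payload_len  (4B, 4-aligned); 4..8  checksum  (4B, 4-aligned); 8..9  version  (1B, 1-aligned); 9..12  -- tail padding (3B); sizeof = 12, alignof = 4
0..2  ammo  (2B, 2-aligned)
2..4  -- padding (2B)
4..8  x  (4B, 4-aligned)
8..14  y  (6B, 2-aligned)
14..15  state  (1B, 1-aligned)
15..16  -- padding (1B)
16..20  vx  (4B, 4-aligned)

1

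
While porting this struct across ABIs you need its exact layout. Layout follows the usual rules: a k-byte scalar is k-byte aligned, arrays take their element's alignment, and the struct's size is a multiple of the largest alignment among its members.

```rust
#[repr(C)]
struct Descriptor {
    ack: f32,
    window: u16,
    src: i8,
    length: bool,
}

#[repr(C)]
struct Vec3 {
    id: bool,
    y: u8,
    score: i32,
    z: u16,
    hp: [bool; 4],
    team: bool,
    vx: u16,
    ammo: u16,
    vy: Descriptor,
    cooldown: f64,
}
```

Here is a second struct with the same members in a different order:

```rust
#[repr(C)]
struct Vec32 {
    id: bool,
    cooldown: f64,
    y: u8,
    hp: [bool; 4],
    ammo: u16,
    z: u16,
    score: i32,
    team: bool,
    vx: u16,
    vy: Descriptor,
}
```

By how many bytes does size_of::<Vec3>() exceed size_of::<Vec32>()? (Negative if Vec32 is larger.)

Descriptor: 0..4  ack  (4B, 4-aligned); 4..6  window  (2B, 2-aligned); 6..7  src  (1B, 1-aligned); 7..8  length  (1B, 1-aligned); sizeof = 8, alignof = 4
0..1  id  (1B, 1-aligned)
1..2  y  (1B, 1-aligned)
2..4  -- padding (2B)
4..8  score  (4B, 4-aligned)
8..10  z  (2B, 2-aligned)
10..14  hp  (4B, 1-aligned)
14..15  team  (1B, 1-aligned)
15..16  -- padding (1B)
16..18  vx  (2B, 2-aligned)
18..20  ammo  (2B, 2-aligned)
20..28  vy  (8B, 4-aligned)
28..32  -- padding (4B)
32..40  cooldown  (8B, 8-aligned)
sizeof = 40, alignof = 8
— Vec32 —
0..1  id  (1B, 1-aligned)
1..8  -- padding (7B)
8..16  cooldown  (8B, 8-aligned)
16..17  y  (1B, 1-aligned)
17..21  hp  (4B, 1-aligned)
21..22  -- padding (1B)
22..24  ammo  (2B, 2-aligned)
24..26  z  (2B, 2-aligned)
26..28  -- padding (2B)
28..32  score  (4B, 4-aligned)
32..33  team  (1B, 1-aligned)
33..34  -- padding (1B)
34..36  vx  (2B, 2-aligned)
36..44  vy  (8B, 4-aligned)
44..48  -- tail padding (4B)
sizeof = 48, alignof = 8
40 − 48 = -8

-8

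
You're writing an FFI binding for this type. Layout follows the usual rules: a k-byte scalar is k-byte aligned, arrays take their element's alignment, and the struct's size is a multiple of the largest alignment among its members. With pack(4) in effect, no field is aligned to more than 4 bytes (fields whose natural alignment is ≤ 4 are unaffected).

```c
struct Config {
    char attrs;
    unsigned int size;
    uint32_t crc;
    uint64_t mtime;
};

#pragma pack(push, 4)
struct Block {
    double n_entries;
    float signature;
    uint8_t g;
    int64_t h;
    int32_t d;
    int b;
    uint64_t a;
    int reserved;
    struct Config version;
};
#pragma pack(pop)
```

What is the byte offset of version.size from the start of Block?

Config: attrs at 0 (size 1, align 1) → ends 1; pad 3 to align 4 for size; size at 4 (size 4, align 4) → ends 8; crc at 8 (size 4, align 4) → ends 12; pad 4 to align 8 for mtime; mtime at 16 (size 8, align 8) → ends 24; total 24 bytes, alignment 8
n_entries at 0 (size 8, align 4) → ends 8
signature at 8 (size 4, align 4) → ends 12
g at 12 (size 1, align 1) → ends 13
pad 3 to align 4 for h
h at 16 (size 8, align 4) → ends 24
d at 24 (size 4, align 4) → ends 28
b at 28 (size 4, align 4) → ends 32
a at 32 (size 8, align 4) → ends 40
reserved at 40 (size 4, align 4) → ends 44
version at 44 (size 24, align 4) → ends 68
within Config: size at 4
44 + 4 = 48

48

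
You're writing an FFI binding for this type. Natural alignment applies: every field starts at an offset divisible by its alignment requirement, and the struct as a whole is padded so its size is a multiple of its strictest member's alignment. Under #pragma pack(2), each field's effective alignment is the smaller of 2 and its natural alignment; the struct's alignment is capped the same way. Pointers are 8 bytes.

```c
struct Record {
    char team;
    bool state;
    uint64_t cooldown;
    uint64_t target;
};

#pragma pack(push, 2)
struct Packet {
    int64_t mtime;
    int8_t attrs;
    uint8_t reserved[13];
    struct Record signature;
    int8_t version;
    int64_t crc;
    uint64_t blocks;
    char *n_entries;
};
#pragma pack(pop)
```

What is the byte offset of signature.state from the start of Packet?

Record: @0: team [1B, align 1] → 1; @1: state [1B, align 1] → 2; +6 pad (align 8); @8: cooldown [8B, align 8] → 16; @16: target [8B, align 8] → 24; size 24, align 8
@0: mtime [8B, align 2] → 8
@8: attrs [1B, align 1] → 9
@9: reserved [13B, align 1] → 22
@22: signature [24B, align 2] → 46
within Record: state at 1
22 + 1 = 23

23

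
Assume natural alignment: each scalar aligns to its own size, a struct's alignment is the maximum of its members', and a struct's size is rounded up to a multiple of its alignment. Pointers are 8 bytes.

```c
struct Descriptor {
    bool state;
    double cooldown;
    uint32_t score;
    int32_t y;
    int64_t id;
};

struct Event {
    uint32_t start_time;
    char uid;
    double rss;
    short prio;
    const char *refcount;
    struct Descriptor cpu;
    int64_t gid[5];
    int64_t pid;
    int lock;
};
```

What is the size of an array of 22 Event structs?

Descriptor: @0: state [1B, align 1] → 1; +7 pad (align 8); @8: cooldown [8B, align 8] → 16; @16: score [4B, align 4] → 20; @20: y [4B, align 4] → 24; @24: id [8B, align 8] → 32; size 32, align 8
@0: start_time [4B, align 4] → 4
@4: uid [1B, align 1] → 5
+3 pad (align 8)
@8: rss [8B, align 8] → 16
@16: prio [2B, align 2] → 18
+6 pad (align 8)
@24: refcount [8B, align 8] → 32
@32: cpu [32B, align 8] → 64
@64: gid [40B, align 8] → 104
@104: pid [8B, align 8] → 112
@112: lock [4B, align 4] → 116
+4 tail pad (align 8)
size 120, align 8
array of 22: 22 × 120 = 2640

2640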